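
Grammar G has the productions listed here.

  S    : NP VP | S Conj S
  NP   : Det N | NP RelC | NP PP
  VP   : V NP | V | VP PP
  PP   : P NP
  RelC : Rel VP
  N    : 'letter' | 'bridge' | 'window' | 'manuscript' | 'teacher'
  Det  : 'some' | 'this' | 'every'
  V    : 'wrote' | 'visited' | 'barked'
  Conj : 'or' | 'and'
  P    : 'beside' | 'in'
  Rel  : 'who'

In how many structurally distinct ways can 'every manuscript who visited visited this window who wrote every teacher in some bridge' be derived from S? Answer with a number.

Two of the 4 distinct bracketings:
[S [NP [NP [Det every] [N manuscript]] [RelC [Rel who] [VP [V visited]]]] [VP [V visited] [NP [NP [Det this] [N window]] [RelC [Rel who] [VP [V wrote] [NP [NP [Det every] [N teacher]] [PP [P in] [NP [Det some] [N bridge]]]]]]]]]
[S [NP [NP [Det every] [N manuscript]] [RelC [Rel who] [VP [V visited]]]] [VP [V visited] [NP [NP [Det this] [N window]] [RelC [Rel who] [VP [VP [V wrote] [NP [Det every] [N teacher]]] [PP [P in] [NP [Det some] [N bridge]]]]]]]]
The difference turns on whether NP → NP PP is used at the relevant span, versus an alternative expansion of NP.

4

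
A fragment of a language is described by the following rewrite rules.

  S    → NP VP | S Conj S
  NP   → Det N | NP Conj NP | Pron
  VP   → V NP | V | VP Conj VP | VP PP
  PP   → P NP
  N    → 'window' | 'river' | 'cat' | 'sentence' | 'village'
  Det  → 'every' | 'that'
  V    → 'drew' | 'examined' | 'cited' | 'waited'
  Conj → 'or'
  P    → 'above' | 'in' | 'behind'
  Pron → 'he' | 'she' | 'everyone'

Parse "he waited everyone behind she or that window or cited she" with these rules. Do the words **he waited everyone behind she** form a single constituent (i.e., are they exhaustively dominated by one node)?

No

[S [NP [Pron he]] [VP [VP [VP [V waited] [NP [Pron everyone]]] [PP [P behind] [NP [NP [Pron she]] [Conj or] [NP [Det that] [N window]]]]] [Conj or] [VP [V cited] [NP [Pron she]]]]]
The smallest constituent containing 'he waited everyone behind she' is the S spanning 'he waited everyone behind she or that window or cited she'; no single node in the tree dominates exactly the given words.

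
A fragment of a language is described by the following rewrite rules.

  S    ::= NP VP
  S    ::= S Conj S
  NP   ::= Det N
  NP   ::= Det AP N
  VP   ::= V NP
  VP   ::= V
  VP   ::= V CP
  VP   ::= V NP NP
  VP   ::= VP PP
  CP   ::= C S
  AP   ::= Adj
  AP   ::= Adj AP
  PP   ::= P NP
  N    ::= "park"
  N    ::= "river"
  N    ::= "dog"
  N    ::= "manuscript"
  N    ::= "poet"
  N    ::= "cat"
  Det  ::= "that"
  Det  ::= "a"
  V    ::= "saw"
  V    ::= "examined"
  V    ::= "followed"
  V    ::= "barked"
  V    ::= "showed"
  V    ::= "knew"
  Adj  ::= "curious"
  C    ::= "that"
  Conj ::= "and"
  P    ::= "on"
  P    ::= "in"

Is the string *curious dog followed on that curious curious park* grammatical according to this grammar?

Ungrammatical

For S → NP VP, no prefix of the string parses as an NP. The alternative S rule S → S Conj S likewise has no satisfying split.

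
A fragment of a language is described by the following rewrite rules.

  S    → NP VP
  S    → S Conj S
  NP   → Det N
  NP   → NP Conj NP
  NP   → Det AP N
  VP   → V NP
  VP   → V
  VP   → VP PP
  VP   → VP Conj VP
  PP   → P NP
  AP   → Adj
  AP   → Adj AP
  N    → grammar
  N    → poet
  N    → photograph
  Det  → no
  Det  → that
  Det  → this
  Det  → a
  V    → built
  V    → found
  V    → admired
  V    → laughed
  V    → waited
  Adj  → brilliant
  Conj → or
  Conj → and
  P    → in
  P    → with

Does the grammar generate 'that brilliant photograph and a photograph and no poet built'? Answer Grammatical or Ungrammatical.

Grammatical

S
  NP
    NP
      Det: that
      AP
        Adj: brilliant
      N: photograph
    Conj: and
    NP
      NP
        Det: a
        N: photograph
      Conj: and
      NP
        Det: no
        N: poet
  VP
    V: built
Every word is introduced by a lexical rule and the phrasal rules combine the resulting categories into a single S.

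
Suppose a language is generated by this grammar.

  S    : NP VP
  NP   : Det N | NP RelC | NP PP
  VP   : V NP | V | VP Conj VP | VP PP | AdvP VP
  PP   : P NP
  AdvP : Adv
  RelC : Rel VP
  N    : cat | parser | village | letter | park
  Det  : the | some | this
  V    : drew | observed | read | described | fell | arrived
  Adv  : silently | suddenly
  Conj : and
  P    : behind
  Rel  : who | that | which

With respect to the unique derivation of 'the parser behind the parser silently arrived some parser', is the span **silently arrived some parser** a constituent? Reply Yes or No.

Yes

[S [NP [NP [Det the] [N parser]] [PP [P behind] [NP [Det the] [N parser]]]] [VP [AdvP [Adv silently]] [VP [V arrived] [NP [Det some] [N parser]]]]]
The words 'silently arrived some parser' are exhaustively dominated by a single VP node (built by VP → AdvP VP), so they form a constituent.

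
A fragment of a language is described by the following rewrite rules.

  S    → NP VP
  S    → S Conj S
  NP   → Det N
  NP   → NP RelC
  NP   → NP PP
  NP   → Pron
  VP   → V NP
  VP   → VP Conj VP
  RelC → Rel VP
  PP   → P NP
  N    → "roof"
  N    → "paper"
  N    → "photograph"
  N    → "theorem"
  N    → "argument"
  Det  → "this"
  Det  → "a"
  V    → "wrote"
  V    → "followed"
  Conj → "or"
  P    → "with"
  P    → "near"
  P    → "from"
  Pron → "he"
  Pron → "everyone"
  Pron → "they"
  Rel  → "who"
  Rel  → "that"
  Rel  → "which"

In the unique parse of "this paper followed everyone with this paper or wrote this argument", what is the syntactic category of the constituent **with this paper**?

PP

S
  NP
    Det: this
    N: paper
  VP
    VP
      V: followed
      NP
        NP
          Pron: everyone
        PP
          P: with
          NP
            Det: this
            N: paper
    Conj: or
    VP
      V: wrote
      NP
        Det: this
        N: argument
The span 'with this paper' is the PP node built by PP → P NP.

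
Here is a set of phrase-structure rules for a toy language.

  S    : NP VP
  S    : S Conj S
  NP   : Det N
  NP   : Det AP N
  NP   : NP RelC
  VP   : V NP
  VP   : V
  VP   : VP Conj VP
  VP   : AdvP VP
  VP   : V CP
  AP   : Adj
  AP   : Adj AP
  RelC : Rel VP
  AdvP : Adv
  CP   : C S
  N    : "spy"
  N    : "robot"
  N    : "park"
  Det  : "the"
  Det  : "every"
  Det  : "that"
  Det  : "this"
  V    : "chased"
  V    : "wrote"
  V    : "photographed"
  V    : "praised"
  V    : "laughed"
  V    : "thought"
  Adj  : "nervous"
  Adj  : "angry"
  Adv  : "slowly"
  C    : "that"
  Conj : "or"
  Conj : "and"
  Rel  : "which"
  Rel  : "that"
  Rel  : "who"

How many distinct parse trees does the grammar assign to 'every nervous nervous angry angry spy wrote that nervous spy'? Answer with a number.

1

[S [NP [Det every] [AP [Adj nervous] [AP [Adj nervous] [AP [Adj angry] [AP [Adj angry]]]]] [N spy]] [VP [V wrote] [NP [Det that] [AP [Adj nervous]] [N spy]]]]
No rule offers an alternative attachment or grouping for any span, so this is the only derivation.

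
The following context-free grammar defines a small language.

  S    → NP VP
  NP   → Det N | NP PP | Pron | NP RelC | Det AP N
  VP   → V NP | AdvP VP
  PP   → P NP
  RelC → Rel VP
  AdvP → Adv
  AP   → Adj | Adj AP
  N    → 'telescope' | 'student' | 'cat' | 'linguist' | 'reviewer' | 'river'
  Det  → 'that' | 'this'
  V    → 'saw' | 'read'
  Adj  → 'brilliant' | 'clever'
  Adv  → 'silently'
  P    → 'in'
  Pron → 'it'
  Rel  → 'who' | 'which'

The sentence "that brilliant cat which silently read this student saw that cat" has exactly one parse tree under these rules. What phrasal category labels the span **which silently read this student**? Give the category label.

S
  NP
    NP
      Det: that
      AP
        Adj: brilliant
      N: cat
    RelC
      Rel: which
      VP
        AdvP
          Adv: silently
        VP
          V: read
          NP
            Det: this
            N: student
  VP
    V: saw
    NP
      Det: that
      N: cat
The span 'which silently read this student' is the RelC node built by RelC → Rel VP.

RelC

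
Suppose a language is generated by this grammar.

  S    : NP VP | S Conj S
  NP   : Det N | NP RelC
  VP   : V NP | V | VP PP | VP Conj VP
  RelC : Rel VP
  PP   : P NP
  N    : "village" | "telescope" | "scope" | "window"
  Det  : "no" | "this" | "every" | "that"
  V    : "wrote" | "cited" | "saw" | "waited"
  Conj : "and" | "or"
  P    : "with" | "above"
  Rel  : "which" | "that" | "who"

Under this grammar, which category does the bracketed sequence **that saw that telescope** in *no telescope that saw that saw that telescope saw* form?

[S [NP [NP [NP [Det no] [N telescope]] [RelC [Rel that] [VP [V saw]]]] [RelC [Rel that] [VP [V saw] [NP [Det that] [N telescope]]]]] [VP [V saw]]]
The span 'that saw that telescope' is the RelC node built by RelC → Rel VP.

RelC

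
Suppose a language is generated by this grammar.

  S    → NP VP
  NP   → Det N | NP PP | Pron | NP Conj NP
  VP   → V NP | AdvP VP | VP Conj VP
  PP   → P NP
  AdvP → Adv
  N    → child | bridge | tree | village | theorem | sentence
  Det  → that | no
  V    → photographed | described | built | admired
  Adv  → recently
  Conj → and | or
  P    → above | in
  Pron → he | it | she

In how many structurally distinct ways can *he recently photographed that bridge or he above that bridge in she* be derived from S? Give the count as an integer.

5

Two of the 5 distinct bracketings:
[S [NP [Pron he]] [VP [AdvP [Adv recently]] [VP [V photographed] [NP [NP [NP [Det that] [N bridge]] [Conj or] [NP [Pron he]]] [PP [P above] [NP [NP [Det that] [N bridge]] [PP [P in] [NP [Pron she]]]]]]]]]
[S [NP [Pron he]] [VP [AdvP [Adv recently]] [VP [V photographed] [NP [NP [NP [NP [Det that] [N bridge]] [Conj or] [NP [Pron he]]] [PP [P above] [NP [Det that] [N bridge]]]] [PP [P in] [NP [Pron she]]]]]]]
The trees differ in how a recursive rule is bracketed over the same span.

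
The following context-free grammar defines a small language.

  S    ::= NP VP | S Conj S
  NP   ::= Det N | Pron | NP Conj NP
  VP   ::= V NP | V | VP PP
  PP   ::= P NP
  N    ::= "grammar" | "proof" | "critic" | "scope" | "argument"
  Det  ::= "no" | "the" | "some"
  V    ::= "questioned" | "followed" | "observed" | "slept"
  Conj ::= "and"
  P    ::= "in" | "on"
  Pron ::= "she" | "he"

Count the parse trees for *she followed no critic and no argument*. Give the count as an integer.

[S [NP [Pron she]] [VP [V followed] [NP [NP [Det no] [N critic]] [Conj and] [NP [Det no] [N argument]]]]]
No rule offers an alternative attachment or grouping for any span, so this is the only derivation.

1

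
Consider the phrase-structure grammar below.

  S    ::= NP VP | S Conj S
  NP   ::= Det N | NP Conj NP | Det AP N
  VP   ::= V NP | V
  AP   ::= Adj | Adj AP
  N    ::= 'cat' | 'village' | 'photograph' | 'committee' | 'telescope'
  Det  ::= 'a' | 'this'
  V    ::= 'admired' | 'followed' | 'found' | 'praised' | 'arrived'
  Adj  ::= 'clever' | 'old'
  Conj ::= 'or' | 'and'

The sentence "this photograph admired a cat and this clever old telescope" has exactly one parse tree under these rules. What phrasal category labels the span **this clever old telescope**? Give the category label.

NP

[S [NP [Det this] [N photograph]] [VP [V admired] [NP [NP [Det a] [N cat]] [Conj and] [NP [Det this] [AP [Adj clever] [AP [Adj old]]] [N telescope]]]]]
The span 'this clever old telescope' is the NP node built by NP → Det AP N.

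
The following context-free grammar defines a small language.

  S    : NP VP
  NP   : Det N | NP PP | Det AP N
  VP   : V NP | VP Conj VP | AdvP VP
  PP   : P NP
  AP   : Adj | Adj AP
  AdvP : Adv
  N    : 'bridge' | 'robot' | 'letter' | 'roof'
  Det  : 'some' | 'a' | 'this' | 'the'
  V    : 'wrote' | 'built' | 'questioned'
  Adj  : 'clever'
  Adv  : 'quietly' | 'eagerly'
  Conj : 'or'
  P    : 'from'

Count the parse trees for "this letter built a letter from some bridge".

1

[S [NP [Det this] [N letter]] [VP [V built] [NP [NP [Det a] [N letter]] [PP [P from] [NP [Det some] [N bridge]]]]]]
No rule offers an alternative attachment or grouping for any span, so this is the only derivation.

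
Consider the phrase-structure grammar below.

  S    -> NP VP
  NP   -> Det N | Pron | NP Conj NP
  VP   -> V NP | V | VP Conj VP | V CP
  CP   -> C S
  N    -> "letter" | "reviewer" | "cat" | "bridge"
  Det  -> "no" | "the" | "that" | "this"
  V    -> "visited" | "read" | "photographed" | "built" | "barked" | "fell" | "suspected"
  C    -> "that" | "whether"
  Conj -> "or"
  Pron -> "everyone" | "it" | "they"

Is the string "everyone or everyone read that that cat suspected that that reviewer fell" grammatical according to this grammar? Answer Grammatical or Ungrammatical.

S
  NP
    NP
      Pron: everyone
    Conj: or
    NP
      Pron: everyone
  VP
    V: read
    CP
      C: that
      S
        NP
          Det: that
          N: cat
        VP
          V: suspected
          CP
            C: that
            S
              NP
                Det: that
                N: reviewer
              VP
                V: fell
Each bracket corresponds to one application of a listed rule, so the string is derivable from S.

Grammatical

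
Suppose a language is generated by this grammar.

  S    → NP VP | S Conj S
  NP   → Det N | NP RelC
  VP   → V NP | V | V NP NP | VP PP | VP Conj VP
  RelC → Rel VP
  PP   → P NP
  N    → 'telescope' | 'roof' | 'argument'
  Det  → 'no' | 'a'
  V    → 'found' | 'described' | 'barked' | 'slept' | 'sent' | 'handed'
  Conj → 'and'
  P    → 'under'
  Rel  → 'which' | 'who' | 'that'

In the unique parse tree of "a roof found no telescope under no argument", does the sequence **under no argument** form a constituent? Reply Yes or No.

[S [NP [Det a] [N roof]] [VP [VP [V found] [NP [Det no] [N telescope]]] [PP [P under] [NP [Det no] [N argument]]]]]
The words 'under no argument' are exhaustively dominated by a single PP node (built by PP → P NP), so they form a constituent.

Yes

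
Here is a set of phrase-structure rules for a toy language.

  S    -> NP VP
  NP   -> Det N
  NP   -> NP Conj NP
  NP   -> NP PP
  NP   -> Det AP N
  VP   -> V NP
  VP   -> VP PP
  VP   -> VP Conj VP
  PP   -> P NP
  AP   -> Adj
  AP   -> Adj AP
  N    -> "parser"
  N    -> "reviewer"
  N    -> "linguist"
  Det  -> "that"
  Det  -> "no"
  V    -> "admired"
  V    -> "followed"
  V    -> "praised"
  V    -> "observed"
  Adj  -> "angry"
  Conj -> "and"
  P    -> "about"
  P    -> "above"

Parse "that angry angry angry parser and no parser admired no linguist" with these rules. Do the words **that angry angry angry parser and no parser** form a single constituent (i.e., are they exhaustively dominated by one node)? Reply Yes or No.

[S [NP [NP [Det that] [AP [Adj angry] [AP [Adj angry] [AP [Adj angry]]]] [N parser]] [Conj and] [NP [Det no] [N parser]]] [VP [V admired] [NP [Det no] [N linguist]]]]
The words 'that angry angry angry parser and no parser' are exhaustively dominated by a single NP node (built by NP → NP Conj NP), so they form a constituent.

Yes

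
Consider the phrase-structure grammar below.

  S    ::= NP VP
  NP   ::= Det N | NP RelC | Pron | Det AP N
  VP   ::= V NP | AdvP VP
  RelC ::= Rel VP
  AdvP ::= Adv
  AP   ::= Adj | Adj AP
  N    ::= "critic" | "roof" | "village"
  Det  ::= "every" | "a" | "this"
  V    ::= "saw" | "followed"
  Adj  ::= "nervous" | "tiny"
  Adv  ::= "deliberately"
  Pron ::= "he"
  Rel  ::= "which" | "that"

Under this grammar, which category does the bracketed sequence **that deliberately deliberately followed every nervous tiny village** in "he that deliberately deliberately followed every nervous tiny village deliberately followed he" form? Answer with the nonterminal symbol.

S
  NP
    NP
      Pron: he
    RelC
      Rel: that
      VP
        AdvP
          Adv: deliberately
        VP
          AdvP
            Adv: deliberately
          VP
            V: followed
            NP
              Det: every
              AP
                Adj: nervous
                AP
                  Adj: tiny
              N: village
  VP
    AdvP
      Adv: deliberately
    VP
      V: followed
      NP
        Pron: he
The span 'that deliberately deliberately followed every nervous tiny village' is the RelC node built by RelC → Rel VP.

RelC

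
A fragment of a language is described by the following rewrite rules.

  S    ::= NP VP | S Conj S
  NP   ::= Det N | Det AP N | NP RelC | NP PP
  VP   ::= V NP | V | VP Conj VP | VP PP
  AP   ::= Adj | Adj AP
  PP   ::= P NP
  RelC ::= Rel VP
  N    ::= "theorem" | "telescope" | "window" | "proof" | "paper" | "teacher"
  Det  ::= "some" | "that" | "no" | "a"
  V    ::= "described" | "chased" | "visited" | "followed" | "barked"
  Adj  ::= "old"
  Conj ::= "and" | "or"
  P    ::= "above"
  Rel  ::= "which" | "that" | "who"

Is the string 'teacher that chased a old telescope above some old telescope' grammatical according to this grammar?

Ungrammatical

For S → NP VP, no prefix of the string parses as an NP. The alternative S rule S → S Conj S likewise has no satisfying split.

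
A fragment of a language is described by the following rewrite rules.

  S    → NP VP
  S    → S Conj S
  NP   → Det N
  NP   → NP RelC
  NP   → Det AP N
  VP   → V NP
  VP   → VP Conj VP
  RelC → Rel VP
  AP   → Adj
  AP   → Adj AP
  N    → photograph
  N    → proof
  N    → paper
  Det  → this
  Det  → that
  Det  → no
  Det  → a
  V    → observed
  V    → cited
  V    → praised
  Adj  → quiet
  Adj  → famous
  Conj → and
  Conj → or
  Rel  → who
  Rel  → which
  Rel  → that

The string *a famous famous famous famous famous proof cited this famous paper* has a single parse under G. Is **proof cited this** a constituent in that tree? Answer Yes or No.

[S [NP [Det a] [AP [Adj famous] [AP [Adj famous] [AP [Adj famous] [AP [Adj famous] [AP [Adj famous]]]]]] [N proof]] [VP [V cited] [NP [Det this] [AP [Adj famous]] [N paper]]]]
The smallest constituent containing 'proof cited this' is the S spanning 'a famous famous famous famous famous proof cited this famous paper'; no single node in the tree dominates exactly the given words.

No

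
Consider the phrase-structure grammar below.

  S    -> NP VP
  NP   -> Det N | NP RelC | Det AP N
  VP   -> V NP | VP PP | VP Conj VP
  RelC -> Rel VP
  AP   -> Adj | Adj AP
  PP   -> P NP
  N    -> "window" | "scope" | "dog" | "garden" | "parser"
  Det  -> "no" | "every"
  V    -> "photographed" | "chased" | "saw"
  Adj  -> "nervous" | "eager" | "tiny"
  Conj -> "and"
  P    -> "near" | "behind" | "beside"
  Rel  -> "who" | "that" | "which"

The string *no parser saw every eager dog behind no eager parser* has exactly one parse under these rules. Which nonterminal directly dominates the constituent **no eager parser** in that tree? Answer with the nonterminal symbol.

S
  NP
    Det: no
    N: parser
  VP
    VP
      V: saw
      NP
        Det: every
        AP
          Adj: eager
        N: dog
    PP
      P: behind
      NP
        Det: no
        AP
          Adj: eager
        N: parser
The span 'no eager parser' is the NP node built by NP → Det AP N.
Its mother is the PP built by PP → P NP.

PP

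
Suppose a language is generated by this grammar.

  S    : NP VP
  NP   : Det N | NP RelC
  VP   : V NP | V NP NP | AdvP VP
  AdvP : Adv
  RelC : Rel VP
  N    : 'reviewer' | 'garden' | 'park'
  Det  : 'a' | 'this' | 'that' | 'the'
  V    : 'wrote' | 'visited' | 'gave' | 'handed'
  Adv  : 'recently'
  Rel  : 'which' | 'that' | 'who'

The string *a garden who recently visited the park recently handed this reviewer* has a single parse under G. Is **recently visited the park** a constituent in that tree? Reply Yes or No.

Yes

[S [NP [NP [Det a] [N garden]] [RelC [Rel who] [VP [AdvP [Adv recently]] [VP [V visited] [NP [Det the] [N park]]]]]] [VP [AdvP [Adv recently]] [VP [V handed] [NP [Det this] [N reviewer]]]]]
The words 'recently visited the park' are exhaustively dominated by a single VP node (built by VP → AdvP VP), so they form a constituent.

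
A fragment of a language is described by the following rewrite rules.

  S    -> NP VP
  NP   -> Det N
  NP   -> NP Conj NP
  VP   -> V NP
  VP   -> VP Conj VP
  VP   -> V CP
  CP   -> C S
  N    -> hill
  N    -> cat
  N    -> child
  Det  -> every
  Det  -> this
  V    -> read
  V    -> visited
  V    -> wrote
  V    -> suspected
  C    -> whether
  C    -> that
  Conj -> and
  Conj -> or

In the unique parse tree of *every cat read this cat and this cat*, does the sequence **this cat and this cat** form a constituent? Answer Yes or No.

Yes

[S [NP [Det every] [N cat]] [VP [V read] [NP [NP [Det this] [N cat]] [Conj and] [NP [Det this] [N cat]]]]]
The words 'this cat and this cat' are exhaustively dominated by a single NP node (built by NP → NP Conj NP), so they form a constituent.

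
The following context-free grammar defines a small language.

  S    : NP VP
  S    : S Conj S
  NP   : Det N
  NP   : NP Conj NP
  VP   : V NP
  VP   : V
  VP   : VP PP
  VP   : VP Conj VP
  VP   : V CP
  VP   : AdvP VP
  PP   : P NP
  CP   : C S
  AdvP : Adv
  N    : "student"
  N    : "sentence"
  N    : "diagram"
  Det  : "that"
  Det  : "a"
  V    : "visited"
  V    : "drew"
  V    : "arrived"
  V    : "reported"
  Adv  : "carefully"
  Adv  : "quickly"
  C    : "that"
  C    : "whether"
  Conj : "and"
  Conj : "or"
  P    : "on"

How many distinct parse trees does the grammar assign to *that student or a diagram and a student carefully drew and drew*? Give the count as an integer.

4

Two of the 4 distinct bracketings:
[S [NP [NP [Det that] [N student]] [Conj or] [NP [NP [Det a] [N diagram]] [Conj and] [NP [Det a] [N student]]]] [VP [VP [AdvP [Adv carefully]] [VP [V drew]]] [Conj and] [VP [V drew]]]]
[S [NP [NP [Det that] [N student]] [Conj or] [NP [NP [Det a] [N diagram]] [Conj and] [NP [Det a] [N student]]]] [VP [AdvP [Adv carefully]] [VP [VP [V drew]] [Conj and] [VP [V drew]]]]]
The trees differ in how a recursive rule is bracketed over the same span.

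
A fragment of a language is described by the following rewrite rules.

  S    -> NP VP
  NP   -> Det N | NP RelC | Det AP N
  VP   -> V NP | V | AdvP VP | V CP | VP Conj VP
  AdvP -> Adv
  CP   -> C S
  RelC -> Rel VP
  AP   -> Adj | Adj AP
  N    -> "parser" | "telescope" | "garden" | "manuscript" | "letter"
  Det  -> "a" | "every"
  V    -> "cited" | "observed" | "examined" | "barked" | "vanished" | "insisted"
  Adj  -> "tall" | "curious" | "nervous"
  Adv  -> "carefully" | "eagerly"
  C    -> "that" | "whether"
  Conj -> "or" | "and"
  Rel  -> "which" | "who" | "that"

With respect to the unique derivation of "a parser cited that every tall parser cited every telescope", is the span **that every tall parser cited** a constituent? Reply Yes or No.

No

[S [NP [Det a] [N parser]] [VP [V cited] [CP [C that] [S [NP [Det every] [AP [Adj tall]] [N parser]] [VP [V cited] [NP [Det every] [N telescope]]]]]]]
The smallest constituent containing 'that every tall parser cited' is the CP spanning 'that every tall parser cited every telescope'; no single node in the tree dominates exactly the given words.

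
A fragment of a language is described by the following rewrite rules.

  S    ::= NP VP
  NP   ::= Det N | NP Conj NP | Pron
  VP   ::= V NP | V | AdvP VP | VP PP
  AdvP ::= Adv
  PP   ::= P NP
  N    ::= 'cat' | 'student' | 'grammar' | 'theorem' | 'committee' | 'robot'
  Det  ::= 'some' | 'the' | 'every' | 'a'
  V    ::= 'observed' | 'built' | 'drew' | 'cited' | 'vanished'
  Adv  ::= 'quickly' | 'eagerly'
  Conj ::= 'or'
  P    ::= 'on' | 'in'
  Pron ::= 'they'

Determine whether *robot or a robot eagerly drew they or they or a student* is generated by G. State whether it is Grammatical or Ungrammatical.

Ungrammatical

For S → NP VP, no prefix of the string parses as an NP.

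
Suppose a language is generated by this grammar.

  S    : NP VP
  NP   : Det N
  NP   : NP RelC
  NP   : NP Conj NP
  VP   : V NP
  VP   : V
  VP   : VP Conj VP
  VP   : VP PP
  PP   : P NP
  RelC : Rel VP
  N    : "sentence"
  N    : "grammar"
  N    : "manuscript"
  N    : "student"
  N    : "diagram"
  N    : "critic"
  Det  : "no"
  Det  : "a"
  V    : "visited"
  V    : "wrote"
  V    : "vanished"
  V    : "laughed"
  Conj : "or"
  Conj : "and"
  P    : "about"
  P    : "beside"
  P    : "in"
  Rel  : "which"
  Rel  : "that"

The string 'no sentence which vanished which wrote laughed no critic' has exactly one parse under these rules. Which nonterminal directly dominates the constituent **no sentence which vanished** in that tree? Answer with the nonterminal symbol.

NP

[S [NP [NP [NP [Det no] [N sentence]] [RelC [Rel which] [VP [V vanished]]]] [RelC [Rel which] [VP [V wrote]]]] [VP [V laughed] [NP [Det no] [N critic]]]]
The span 'no sentence which vanished' is the NP node built by NP → NP RelC.
Its mother is the NP built by NP → NP RelC.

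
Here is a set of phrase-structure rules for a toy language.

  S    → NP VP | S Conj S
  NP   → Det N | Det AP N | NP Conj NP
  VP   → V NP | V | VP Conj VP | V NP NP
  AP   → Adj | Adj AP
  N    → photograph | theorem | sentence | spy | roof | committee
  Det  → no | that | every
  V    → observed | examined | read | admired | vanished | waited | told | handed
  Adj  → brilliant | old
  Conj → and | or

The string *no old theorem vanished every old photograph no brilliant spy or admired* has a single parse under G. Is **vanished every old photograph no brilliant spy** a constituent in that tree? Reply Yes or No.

Yes

[S [NP [Det no] [AP [Adj old]] [N theorem]] [VP [VP [V vanished] [NP [Det every] [AP [Adj old]] [N photograph]] [NP [Det no] [AP [Adj brilliant]] [N spy]]] [Conj or] [VP [V admired]]]]
The words 'vanished every old photograph no brilliant spy' are exhaustively dominated by a single VP node (built by VP → V NP NP), so they form a constituent.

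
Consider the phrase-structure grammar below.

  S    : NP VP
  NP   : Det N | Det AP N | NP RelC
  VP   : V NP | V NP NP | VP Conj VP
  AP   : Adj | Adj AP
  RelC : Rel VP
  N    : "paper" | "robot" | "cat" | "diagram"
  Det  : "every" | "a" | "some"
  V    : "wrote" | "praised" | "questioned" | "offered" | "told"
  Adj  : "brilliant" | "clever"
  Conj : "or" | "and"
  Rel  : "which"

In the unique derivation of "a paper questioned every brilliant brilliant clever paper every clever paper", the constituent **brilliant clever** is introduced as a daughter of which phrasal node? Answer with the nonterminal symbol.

S
  NP
    Det: a
    N: paper
  VP
    V: questioned
    NP
      Det: every
      AP
        Adj: brilliant
        AP
          Adj: brilliant
          AP
            Adj: clever
      N: paper
    NP
      Det: every
      AP
        Adj: clever
      N: paper
The span 'brilliant clever' is the AP node built by AP → Adj AP.
Its mother is the AP built by AP → Adj AP.

AP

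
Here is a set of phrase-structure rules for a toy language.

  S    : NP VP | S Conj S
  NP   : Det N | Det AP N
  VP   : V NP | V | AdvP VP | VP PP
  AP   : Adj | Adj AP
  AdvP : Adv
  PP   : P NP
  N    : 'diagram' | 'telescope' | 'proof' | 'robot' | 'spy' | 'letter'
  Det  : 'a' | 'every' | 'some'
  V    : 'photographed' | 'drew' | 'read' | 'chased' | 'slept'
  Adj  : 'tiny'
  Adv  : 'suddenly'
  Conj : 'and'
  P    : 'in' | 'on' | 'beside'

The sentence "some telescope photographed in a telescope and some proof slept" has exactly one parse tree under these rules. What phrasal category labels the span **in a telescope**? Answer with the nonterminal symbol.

PP

[S [S [NP [Det some] [N telescope]] [VP [VP [V photographed]] [PP [P in] [NP [Det a] [N telescope]]]]] [Conj and] [S [NP [Det some] [N proof]] [VP [V slept]]]]
The span 'in a telescope' is the PP node built by PP → P NP.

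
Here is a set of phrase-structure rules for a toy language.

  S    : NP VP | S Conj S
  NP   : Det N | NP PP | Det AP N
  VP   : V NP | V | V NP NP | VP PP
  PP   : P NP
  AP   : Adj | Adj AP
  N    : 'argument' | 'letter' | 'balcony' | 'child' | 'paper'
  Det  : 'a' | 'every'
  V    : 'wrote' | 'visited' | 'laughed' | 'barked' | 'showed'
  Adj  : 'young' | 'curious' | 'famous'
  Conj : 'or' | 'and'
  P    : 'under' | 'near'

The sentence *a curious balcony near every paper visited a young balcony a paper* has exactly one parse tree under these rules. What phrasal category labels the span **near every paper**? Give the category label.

PP

[S [NP [NP [Det a] [AP [Adj curious]] [N balcony]] [PP [P near] [NP [Det every] [N paper]]]] [VP [V visited] [NP [Det a] [AP [Adj young]] [N balcony]] [NP [Det a] [N paper]]]]
The span 'near every paper' is the PP node built by PP → P NP.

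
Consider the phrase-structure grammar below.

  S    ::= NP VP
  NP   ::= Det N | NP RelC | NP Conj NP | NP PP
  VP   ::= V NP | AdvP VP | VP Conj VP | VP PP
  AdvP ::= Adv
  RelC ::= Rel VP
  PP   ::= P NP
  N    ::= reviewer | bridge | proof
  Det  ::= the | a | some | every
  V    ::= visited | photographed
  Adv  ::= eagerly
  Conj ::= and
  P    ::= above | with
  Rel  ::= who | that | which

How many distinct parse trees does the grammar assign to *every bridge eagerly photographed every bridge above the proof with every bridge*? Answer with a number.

Two of the 9 distinct bracketings:
[S [NP [Det every] [N bridge]] [VP [AdvP [Adv eagerly]] [VP [V photographed] [NP [NP [Det every] [N bridge]] [PP [P above] [NP [NP [Det the] [N proof]] [PP [P with] [NP [Det every] [N bridge]]]]]]]]]
[S [NP [Det every] [N bridge]] [VP [AdvP [Adv eagerly]] [VP [V photographed] [NP [NP [NP [Det every] [N bridge]] [PP [P above] [NP [Det the] [N proof]]]] [PP [P with] [NP [Det every] [N bridge]]]]]]]
The trees differ in how a recursive rule is bracketed over the same span.

9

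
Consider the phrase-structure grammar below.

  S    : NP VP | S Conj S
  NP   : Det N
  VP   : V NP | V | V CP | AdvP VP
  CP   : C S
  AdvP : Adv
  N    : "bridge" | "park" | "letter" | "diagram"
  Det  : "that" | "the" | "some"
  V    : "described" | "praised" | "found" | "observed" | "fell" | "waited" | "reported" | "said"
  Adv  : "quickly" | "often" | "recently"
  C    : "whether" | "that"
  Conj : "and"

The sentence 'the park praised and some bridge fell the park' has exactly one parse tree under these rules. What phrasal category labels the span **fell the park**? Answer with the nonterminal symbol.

[S [S [NP [Det the] [N park]] [VP [V praised]]] [Conj and] [S [NP [Det some] [N bridge]] [VP [V fell] [NP [Det the] [N park]]]]]
The span 'fell the park' is the VP node built by VP → V NP.

VP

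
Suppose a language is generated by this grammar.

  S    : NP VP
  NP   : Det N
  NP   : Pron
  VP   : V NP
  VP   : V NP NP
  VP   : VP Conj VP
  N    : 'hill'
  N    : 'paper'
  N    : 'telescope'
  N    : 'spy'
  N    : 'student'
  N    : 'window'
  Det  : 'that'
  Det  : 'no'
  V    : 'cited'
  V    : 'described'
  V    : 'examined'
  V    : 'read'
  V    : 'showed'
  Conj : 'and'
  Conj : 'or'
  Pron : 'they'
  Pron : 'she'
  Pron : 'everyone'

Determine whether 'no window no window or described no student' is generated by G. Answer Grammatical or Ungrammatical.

For S → NP VP, the only prefix that parses as NP is 'no window', but the remainder 'no window or described no student' is not a VP under these rules.

Ungrammatical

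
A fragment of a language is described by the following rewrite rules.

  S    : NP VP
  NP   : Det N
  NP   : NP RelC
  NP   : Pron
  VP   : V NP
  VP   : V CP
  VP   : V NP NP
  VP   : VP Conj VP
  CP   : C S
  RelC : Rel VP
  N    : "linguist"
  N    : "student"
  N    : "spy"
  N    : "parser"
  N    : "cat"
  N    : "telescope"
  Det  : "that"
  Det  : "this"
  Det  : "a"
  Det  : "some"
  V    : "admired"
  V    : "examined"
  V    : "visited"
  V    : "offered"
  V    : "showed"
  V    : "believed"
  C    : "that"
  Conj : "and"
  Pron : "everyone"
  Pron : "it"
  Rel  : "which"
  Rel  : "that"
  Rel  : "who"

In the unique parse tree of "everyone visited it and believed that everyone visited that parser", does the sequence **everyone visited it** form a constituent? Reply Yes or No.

No

[S [NP [Pron everyone]] [VP [VP [V visited] [NP [Pron it]]] [Conj and] [VP [V believed] [CP [C that] [S [NP [Pron everyone]] [VP [V visited] [NP [Det that] [N parser]]]]]]]]
The smallest constituent containing 'everyone visited it' is the S spanning 'everyone visited it and believed that everyone visited that parser'; no single node in the tree dominates exactly the given words.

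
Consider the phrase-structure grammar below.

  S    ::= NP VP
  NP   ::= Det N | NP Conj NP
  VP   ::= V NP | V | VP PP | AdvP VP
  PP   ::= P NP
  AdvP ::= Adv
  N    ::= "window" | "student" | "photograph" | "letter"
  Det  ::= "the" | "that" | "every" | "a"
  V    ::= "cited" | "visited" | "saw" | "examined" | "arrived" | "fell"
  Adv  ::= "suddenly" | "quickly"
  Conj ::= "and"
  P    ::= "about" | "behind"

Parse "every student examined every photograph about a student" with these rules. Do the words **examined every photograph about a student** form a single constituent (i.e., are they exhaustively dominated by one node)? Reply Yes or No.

[S [NP [Det every] [N student]] [VP [VP [V examined] [NP [Det every] [N photograph]]] [PP [P about] [NP [Det a] [N student]]]]]
The words 'examined every photograph about a student' are exhaustively dominated by a single VP node (built by VP → VP PP), so they form a constituent.

Yes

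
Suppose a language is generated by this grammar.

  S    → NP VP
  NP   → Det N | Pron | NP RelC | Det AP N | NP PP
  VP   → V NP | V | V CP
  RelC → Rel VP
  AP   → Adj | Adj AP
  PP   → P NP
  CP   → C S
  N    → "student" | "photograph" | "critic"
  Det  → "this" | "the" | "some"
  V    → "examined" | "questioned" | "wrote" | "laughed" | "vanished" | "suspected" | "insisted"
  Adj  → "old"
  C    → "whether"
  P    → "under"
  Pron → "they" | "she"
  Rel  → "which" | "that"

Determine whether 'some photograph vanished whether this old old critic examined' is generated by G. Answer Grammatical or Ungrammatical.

[S [NP [Det some] [N photograph]] [VP [V vanished] [CP [C whether] [S [NP [Det this] [AP [Adj old] [AP [Adj old]]] [N critic]] [VP [V examined]]]]]]
Every word is introduced by a lexical rule and the phrasal rules combine the resulting categories into a single S.

Grammatical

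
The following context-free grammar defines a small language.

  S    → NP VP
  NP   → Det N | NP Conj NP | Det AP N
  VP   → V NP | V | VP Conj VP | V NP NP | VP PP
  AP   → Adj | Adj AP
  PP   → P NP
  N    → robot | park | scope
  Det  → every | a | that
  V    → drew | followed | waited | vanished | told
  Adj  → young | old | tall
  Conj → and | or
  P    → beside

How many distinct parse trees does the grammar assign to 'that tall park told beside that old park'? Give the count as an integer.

1

[S [NP [Det that] [AP [Adj tall]] [N park]] [VP [VP [V told]] [PP [P beside] [NP [Det that] [AP [Adj old]] [N park]]]]]
No rule offers an alternative attachment or grouping for any span, so this is the only derivation.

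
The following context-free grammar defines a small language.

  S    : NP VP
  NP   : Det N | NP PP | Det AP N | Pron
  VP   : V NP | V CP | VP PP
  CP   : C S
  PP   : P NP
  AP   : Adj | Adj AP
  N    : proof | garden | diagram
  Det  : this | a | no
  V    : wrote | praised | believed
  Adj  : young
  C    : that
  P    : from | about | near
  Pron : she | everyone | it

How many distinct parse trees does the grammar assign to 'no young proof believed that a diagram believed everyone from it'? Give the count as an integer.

Two of the 3 distinct bracketings:
[S [NP [Det no] [AP [Adj young]] [N proof]] [VP [V believed] [CP [C that] [S [NP [Det a] [N diagram]] [VP [V believed] [NP [NP [Pron everyone]] [PP [P from] [NP [Pron it]]]]]]]]]
[S [NP [Det no] [AP [Adj young]] [N proof]] [VP [V believed] [CP [C that] [S [NP [Det a] [N diagram]] [VP [VP [V believed] [NP [Pron everyone]]] [PP [P from] [NP [Pron it]]]]]]]]
The difference turns on whether NP → NP PP is used at the relevant span, versus an alternative expansion of NP.

3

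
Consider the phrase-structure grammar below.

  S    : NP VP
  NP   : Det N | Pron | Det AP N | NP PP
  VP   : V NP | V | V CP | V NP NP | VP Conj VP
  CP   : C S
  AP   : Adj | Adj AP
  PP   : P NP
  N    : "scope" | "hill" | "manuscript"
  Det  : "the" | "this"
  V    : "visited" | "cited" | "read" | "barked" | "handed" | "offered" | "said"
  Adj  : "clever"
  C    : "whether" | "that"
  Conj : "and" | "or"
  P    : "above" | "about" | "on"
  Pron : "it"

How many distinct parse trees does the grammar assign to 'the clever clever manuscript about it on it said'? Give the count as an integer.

2

The two bracketings:
[S [NP [NP [Det the] [AP [Adj clever] [AP [Adj clever]]] [N manuscript]] [PP [P about] [NP [NP [Pron it]] [PP [P on] [NP [Pron it]]]]]] [VP [V said]]]
[S [NP [NP [NP [Det the] [AP [Adj clever] [AP [Adj clever]]] [N manuscript]] [PP [P about] [NP [Pron it]]]] [PP [P on] [NP [Pron it]]]] [VP [V said]]]
The trees differ in how a recursive rule is bracketed over the same span.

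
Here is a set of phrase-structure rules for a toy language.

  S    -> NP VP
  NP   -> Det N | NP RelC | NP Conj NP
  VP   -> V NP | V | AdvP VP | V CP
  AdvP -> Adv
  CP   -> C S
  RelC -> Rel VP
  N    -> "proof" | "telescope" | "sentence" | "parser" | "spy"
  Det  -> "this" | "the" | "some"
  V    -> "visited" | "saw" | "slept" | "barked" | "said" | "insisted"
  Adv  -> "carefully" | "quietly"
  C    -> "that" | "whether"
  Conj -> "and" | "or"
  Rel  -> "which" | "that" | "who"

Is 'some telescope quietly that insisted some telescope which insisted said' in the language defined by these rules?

An Adv word can never sit immediately before a C/Rel word in any string this grammar generates, so the substring 'quietly that' rules out a derivation.

Ungrammatical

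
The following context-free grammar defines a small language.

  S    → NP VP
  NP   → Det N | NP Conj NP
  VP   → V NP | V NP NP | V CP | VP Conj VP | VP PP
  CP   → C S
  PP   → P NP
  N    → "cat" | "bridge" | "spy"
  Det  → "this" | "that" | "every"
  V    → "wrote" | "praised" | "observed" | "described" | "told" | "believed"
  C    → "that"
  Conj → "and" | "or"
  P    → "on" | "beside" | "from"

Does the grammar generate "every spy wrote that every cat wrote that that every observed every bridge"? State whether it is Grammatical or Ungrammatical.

A Det word can never sit immediately before a V word in any string this grammar generates, so the substring 'every observed' rules out a derivation.

Ungrammatical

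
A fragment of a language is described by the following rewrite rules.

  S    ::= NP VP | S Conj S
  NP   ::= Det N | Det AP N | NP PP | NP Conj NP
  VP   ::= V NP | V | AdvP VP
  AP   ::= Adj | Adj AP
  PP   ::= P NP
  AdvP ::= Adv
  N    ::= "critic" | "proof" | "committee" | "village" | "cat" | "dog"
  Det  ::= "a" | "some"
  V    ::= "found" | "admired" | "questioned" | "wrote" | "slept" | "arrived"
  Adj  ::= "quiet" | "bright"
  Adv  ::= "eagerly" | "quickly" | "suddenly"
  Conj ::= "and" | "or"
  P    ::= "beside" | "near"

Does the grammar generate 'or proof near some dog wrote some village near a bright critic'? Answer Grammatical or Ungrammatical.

Ungrammatical

A Conj word can never sit immediately before an N word in any string this grammar generates, so the substring 'or proof' rules out a derivation.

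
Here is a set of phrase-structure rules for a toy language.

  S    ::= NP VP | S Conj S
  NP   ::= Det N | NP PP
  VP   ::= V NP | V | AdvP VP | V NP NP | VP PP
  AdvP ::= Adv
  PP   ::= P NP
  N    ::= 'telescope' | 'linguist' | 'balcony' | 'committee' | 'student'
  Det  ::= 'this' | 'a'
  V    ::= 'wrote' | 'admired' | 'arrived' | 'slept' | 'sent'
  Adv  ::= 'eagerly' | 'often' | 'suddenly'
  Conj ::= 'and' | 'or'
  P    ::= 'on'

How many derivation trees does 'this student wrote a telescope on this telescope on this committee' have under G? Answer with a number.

5

Two of the 5 distinct bracketings:
[S [NP [Det this] [N student]] [VP [V wrote] [NP [NP [Det a] [N telescope]] [PP [P on] [NP [NP [Det this] [N telescope]] [PP [P on] [NP [Det this] [N committee]]]]]]]]
[S [NP [Det this] [N student]] [VP [V wrote] [NP [NP [NP [Det a] [N telescope]] [PP [P on] [NP [Det this] [N telescope]]]] [PP [P on] [NP [Det this] [N committee]]]]]]
The trees differ in how a recursive rule is bracketed over the same span.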